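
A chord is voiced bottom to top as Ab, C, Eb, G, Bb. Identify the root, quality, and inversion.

Ab major ninth, root position

Reducing to letter names: Ab, C, Eb, G, Bb. These stack in thirds as Ab–C–Eb–G–Bb — an Ab major ninth chord.
With the root (Ab) in the bass, the chord is in root position.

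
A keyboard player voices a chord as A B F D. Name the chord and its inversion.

Reducing to letter names: A, B, F, D. These stack in thirds as B–D–F–A — a B half-diminished seventh chord.
With the seventh (A) in the bass, the chord is in third inversion (figured bass 4/2).

B half-diminished seventh, third inversion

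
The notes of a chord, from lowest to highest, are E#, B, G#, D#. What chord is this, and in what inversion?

E# half-diminished seventh, root position

The distinct note names are E#, B, G#, D#. Stacked in thirds they read E#–G#–B–D#, which is a half-diminished seventh chord on E#.
The lowest note is E#, the root of the chord, so this is root position (figured bass 7).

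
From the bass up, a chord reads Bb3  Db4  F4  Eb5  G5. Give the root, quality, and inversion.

Reducing to letter names: Bb, Db, F, Eb, G. These stack in thirds as Eb–G–Bb–Db–F — an Eb dominant ninth chord.
Bb is the fifth of Eb dominant ninth; fifth in the bass means second inversion.

Eb dominant ninth, second inversion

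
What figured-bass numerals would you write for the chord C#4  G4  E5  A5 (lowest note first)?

6/5

The notes C#, G, E, A stack in thirds as A–C#–E–G — an A dominant seventh chord. The bass C# is the third, so this is first inversion: figured 6/5.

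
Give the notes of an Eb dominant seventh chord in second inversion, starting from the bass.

Eb dominant seventh is Eb–G–Bb–Db. Second inversion puts the fifth (Bb) in the bass, with the remaining tones above: Bb, Db, Eb, G.

Bb, Db, Eb, G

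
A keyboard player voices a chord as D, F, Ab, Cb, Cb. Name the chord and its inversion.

D diminished seventh, root position

The pitch classes D, F, Ab, Cb arrange in thirds as D–F–Ab–Cb: a D diminished seventh chord.
The lowest note is D, the root of the chord, so this is root position (figured bass 7).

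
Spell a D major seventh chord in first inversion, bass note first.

Spelling D major seventh: D–F#–A–C#. In first inversion the third is bass, giving F#, A, C#, D from the bottom.

F#, A, C#, D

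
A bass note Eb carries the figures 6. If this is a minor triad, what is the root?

The figures 6 mean the third of the chord is in the bass. If Eb is the third of a minor triad, the root is C (chord tones C–Eb–G).

C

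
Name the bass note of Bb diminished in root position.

Bb

Bb diminished is Bb–Db–Fb. Root position places the root in the bass: Bb.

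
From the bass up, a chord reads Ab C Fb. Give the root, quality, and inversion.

Reducing to letter names: Ab, C, Fb. These stack in thirds as Fb–Ab–C — an Fb augmented triad.
The lowest note is Ab, the third of the chord, so this is first inversion (figured bass 6).

Fb augmented, first inversion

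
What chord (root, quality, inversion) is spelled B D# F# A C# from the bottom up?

The pitch classes B, D#, F#, A, C# arrange in thirds as B–D#–F#–A–C#: a B dominant ninth chord.
The lowest note is B, the root of the chord, so this is root position.

B dominant ninth, root position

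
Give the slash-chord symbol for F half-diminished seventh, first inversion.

Fø7/Ab

First inversion of F half-diminished seventh has the third (Ab) in the bass. As a slash chord: Fø7/Ab.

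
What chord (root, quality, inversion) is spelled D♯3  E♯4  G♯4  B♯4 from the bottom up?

The pitch classes D#, E#, G#, B# arrange in thirds as E#–G#–B#–D#: an E# minor seventh chord.
With the seventh (D#) in the bass, the chord is in third inversion (figured bass 4/2).

E# minor seventh, third inversion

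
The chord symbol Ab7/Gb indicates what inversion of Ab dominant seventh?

Ab7/Gb means Ab dominant seventh with Gb in the bass. Gb is the seventh of Ab dominant seventh (Ab–C–Eb–Gb), so this is third inversion.

third inversion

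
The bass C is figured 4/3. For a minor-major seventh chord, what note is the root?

F

The figures 4/3 mean the fifth of the chord is in the bass. If C is the fifth of a minor-major seventh chord, the root is F (chord tones F–Ab–C–E).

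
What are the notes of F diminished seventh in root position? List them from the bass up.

The chord tones are F–Ab–Cb–Ebb. With the root (F) lowest for root position: F, Ab, Cb, Ebb.

F, Ab, Cb, Ebb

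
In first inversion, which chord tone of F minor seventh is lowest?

Ab

F minor seventh is F–Ab–C–Eb. First inversion places the third in the bass: Ab.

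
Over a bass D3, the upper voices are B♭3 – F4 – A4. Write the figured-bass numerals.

6/5

The notes D, Bb, F, A stack in thirds as Bb–D–F–A — a Bb major seventh chord. The bass D is the third, so this is first inversion: figured 6/5.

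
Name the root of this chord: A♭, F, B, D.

Reordering Ab, F, B, D into stacked thirds gives B–D–F–Ab; the bottom of that stack, B, is the root.

B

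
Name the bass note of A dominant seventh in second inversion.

In second inversion the fifth is lowest. For A dominant seventh (A–C#–E–G) that is E.

E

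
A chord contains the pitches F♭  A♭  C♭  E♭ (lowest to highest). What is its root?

Fb, Ab, Cb, Eb are the tones of an Fb major seventh chord (Fb–Ab–Cb–Eb), making Fb the root.

Fb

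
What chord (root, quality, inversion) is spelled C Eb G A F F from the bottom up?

Reducing to letter names: C, Eb, G, A, F. These stack in thirds as F–A–C–Eb–G — an F dominant ninth chord.
The lowest note is C, the fifth of the chord, so this is second inversion.

F dominant ninth, second inversion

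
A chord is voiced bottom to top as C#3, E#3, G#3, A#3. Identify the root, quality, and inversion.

A# minor seventh, first inversion

The pitch classes C#, E#, G#, A# arrange in thirds as A#–C#–E#–G#: an A# minor seventh chord.
The lowest note is C#, the third of the chord, so this is first inversion (figured bass 6/5).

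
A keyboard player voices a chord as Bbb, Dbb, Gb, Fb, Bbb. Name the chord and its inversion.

Gb half-diminished seventh, first inversion

The distinct note names are Bbb, Dbb, Gb, Fb. Stacked in thirds they read Gb–Bbb–Dbb–Fb, which is a half-diminished seventh chord on Gb.
Bbb is the third of Gb half-diminished seventh; third in the bass means first inversion (figured bass 6/5).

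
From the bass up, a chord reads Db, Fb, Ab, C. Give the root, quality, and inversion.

Db minor-major seventh, root position

The pitch classes Db, Fb, Ab, C arrange in thirds as Db–Fb–Ab–C: a Db minor-major seventh chord.
The lowest note is Db, the root of the chord, so this is root position (figured bass 7).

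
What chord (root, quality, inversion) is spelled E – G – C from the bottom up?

The pitch classes E, G, C arrange in thirds as C–E–G: a C major triad.
With the third (E) in the bass, the chord is in first inversion (figured bass 6).

C major, first inversion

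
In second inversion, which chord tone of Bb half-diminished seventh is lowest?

Fb

Bb half-diminished seventh is Bb–Db–Fb–Ab. Second inversion places the fifth in the bass: Fb.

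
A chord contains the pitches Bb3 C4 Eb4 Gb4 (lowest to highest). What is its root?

Reordering Bb, C, Eb, Gb into stacked thirds gives C–Eb–Gb–Bb; the bottom of that stack, C, is the root.

C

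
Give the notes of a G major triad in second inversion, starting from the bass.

D, G, B

Spelling G major: G–B–D. In second inversion the fifth is bass, giving D, G, B from the bottom.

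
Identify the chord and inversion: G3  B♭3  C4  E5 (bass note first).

The pitch classes G, Bb, C, E arrange in thirds as C–E–G–Bb: a C dominant seventh chord.
G is the fifth of C dominant seventh; fifth in the bass means second inversion (figured bass 4/3).

C dominant seventh, second inversion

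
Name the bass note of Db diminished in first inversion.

Db diminished is Db–Fb–Abb. First inversion places the third in the bass: Fb.

Fb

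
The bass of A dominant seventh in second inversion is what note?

In second inversion the fifth is lowest. For A dominant seventh (A–C#–E–G) that is E.

E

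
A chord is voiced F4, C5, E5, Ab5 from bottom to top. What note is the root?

F

The distinct letter names are F, C, E, Ab. Arranged as a stack of thirds they read F–Ab–C–E, so F is the root (an F minor-major seventh chord).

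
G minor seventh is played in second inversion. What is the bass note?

G minor seventh is G–Bb–D–F. Second inversion places the fifth in the bass: D.

D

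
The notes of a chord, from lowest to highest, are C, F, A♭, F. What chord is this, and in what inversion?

Reducing to letter names: C, F, Ab. These stack in thirds as F–Ab–C — an F minor triad.
With the fifth (C) in the bass, the chord is in second inversion (figured bass 6/4).

F minor, second inversion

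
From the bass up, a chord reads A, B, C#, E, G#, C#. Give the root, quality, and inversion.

A major ninth, root position

The distinct note names are A, B, C#, E, G#. Stacked in thirds they read A–C#–E–G#–B, which is a major ninth chord on A.
A is the root of A major ninth; root in the bass means root position.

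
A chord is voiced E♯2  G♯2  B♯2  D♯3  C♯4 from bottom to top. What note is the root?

C#

E#, G#, B#, D#, C# are the tones of a C# major ninth chord (C#–E#–G#–B#–D#), making C# the root.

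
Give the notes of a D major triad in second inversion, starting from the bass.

The chord tones are D–F#–A. With the fifth (A) lowest for second inversion: A, D, F#.

A, D, F#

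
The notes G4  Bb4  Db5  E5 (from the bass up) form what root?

E

The distinct letter names are G, Bb, Db, E. Arranged as a stack of thirds they read E–G–Bb–Db, so E is the root (an E diminished seventh chord).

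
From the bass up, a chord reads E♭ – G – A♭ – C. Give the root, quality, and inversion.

Ab major seventh, second inversion

The pitch classes Eb, G, Ab, C arrange in thirds as Ab–C–Eb–G: an Ab major seventh chord.
The lowest note is Eb, the fifth of the chord, so this is second inversion (figured bass 4/3).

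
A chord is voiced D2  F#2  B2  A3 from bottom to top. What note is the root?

B

The distinct letter names are D, F#, B, A. Arranged as a stack of thirds they read B–D–F#–A, so B is the root (a B minor seventh chord).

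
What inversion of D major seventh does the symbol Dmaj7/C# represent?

third inversion

Dmaj7/C# means D major seventh with C# in the bass. C# is the seventh of D major seventh (D–F#–A–C#), so this is third inversion.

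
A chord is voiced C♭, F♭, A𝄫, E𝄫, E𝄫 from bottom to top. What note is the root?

Fb

Cb, Fb, Abb, Ebb are the tones of an Fb minor seventh chord (Fb–Abb–Cb–Ebb), making Fb the root.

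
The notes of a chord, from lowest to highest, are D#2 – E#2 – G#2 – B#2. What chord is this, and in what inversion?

E# minor seventh, third inversion

The distinct note names are D#, E#, G#, B#. Stacked in thirds they read E#–G#–B#–D#, which is a minor seventh chord on E#.
The lowest note is D#, the seventh of the chord, so this is third inversion (figured bass 4/2).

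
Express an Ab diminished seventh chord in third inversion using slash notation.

Abdim7/Gbb

Third inversion of Ab diminished seventh has the seventh (Gbb) in the bass. As a slash chord: Abdim7/Gbb.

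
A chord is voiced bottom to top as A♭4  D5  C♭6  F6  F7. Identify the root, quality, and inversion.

D diminished seventh, second inversion

The pitch classes Ab, D, Cb, F arrange in thirds as D–F–Ab–Cb: a D diminished seventh chord.
The lowest note is Ab, the fifth of the chord, so this is second inversion (figured bass 4/3).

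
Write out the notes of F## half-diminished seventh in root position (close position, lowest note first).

The chord tones are F##–A#–C#–E#. With the root (F##) lowest for root position: F##, A#, C#, E#.

F##, A#, C#, E#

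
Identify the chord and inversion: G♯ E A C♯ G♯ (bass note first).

A major seventh, third inversion

The pitch classes G#, E, A, C# arrange in thirds as A–C#–E–G#: an A major seventh chord.
G# is the seventh of A major seventh; seventh in the bass means third inversion (figured bass 4/2).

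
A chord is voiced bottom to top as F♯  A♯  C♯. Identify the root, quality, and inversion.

F# major, root position

The distinct note names are F#, A#, C#. Stacked in thirds they read F#–A#–C#, which is a major triad on F#.
The lowest note is F#, the root of the chord, so this is root position (figured bass 5/3).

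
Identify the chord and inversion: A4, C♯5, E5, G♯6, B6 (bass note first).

The pitch classes A, C#, E, G#, B arrange in thirds as A–C#–E–G#–B: an A major ninth chord.
With the root (A) in the bass, the chord is in root position.

A major ninth, root position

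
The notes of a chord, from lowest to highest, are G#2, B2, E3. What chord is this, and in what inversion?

E major, first inversion

Reducing to letter names: G#, B, E. These stack in thirds as E–G#–B — an E major triad.
With the third (G#) in the bass, the chord is in first inversion (figured bass 6).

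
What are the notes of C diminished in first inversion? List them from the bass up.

Eb, Gb, C

The chord tones are C–Eb–Gb. With the third (Eb) lowest for first inversion: Eb, Gb, C.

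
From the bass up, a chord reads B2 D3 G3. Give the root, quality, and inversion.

G major, first inversion

The distinct note names are B, D, G. Stacked in thirds they read G–B–D, which is a major triad on G.
B is the third of G major; third in the bass means first inversion (figured bass 6).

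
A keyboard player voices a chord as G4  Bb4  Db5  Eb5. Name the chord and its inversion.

Eb dominant seventh, first inversion

The distinct note names are G, Bb, Db, Eb. Stacked in thirds they read Eb–G–Bb–Db, which is a dominant seventh chord on Eb.
G is the third of Eb dominant seventh; third in the bass means first inversion (figured bass 6/5).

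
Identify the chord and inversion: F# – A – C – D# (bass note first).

The pitch classes F#, A, C, D# arrange in thirds as D#–F#–A–C: a D# diminished seventh chord.
With the third (F#) in the bass, the chord is in first inversion (figured bass 6/5).

D# diminished seventh, first inversion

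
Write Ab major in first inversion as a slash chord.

First inversion of Ab major has the third (C) in the bass. As a slash chord: AbM/C.

AbM/C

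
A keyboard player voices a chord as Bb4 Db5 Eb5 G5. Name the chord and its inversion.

Reducing to letter names: Bb, Db, Eb, G. These stack in thirds as Eb–G–Bb–Db — an Eb dominant seventh chord.
Bb is the fifth of Eb dominant seventh; fifth in the bass means second inversion (figured bass 4/3).

Eb dominant seventh, second inversion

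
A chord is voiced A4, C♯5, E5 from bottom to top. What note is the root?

The distinct letter names are A, C#, E. Arranged as a stack of thirds they read A–C#–E, so A is the root (an A major triad).

A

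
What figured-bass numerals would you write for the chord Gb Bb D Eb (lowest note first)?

6/5

The notes Gb, Bb, D, Eb stack in thirds as Eb–Gb–Bb–D — an Eb minor-major seventh chord. The bass Gb is the third, so this is first inversion: figured 6/5.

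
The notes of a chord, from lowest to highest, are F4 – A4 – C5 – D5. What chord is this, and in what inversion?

The distinct note names are F, A, C, D. Stacked in thirds they read D–F–A–C, which is a minor seventh chord on D.
F is the third of D minor seventh; third in the bass means first inversion (figured bass 6/5).

D minor seventh, first inversion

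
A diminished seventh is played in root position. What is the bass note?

A diminished seventh is A–C–Eb–Gb. Root position places the root in the bass: A.

A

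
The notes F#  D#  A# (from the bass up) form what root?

The distinct letter names are F#, D#, A#. Arranged as a stack of thirds they read D#–F#–A#, so D# is the root (a D# minor triad).

D#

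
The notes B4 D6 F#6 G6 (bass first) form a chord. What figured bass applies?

The notes B, D, F#, G stack in thirds as G–B–D–F# — a G major seventh chord. The bass B is the third, so this is first inversion: figured 6/5.

6/5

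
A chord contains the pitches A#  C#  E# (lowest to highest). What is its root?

Reordering A#, C#, E# into stacked thirds gives A#–C#–E#; the bottom of that stack, A#, is the root.

A#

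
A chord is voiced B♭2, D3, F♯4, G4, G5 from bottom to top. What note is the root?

G

Bb, D, F#, G are the tones of a G minor-major seventh chord (G–Bb–D–F#), making G the root.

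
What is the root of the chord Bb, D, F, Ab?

Reordering Bb, D, F, Ab into stacked thirds gives Bb–D–F–Ab; the bottom of that stack, Bb, is the root.

Bb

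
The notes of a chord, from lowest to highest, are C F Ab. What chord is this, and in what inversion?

F minor, second inversion

The pitch classes C, F, Ab arrange in thirds as F–Ab–C: an F minor triad.
The lowest note is C, the fifth of the chord, so this is second inversion (figured bass 6/4).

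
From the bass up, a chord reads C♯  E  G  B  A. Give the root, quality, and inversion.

The distinct note names are C#, E, G, B, A. Stacked in thirds they read A–C#–E–G–B, which is a dominant ninth chord on A.
C# is the third of A dominant ninth; third in the bass means first inversion.

A dominant ninth, first inversion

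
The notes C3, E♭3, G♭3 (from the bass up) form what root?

The distinct letter names are C, Eb, Gb. Arranged as a stack of thirds they read C–Eb–Gb, so C is the root (a C diminished triad).

C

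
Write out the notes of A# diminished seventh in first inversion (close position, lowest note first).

The chord tones are A#–C#–E–G. With the third (C#) lowest for first inversion: C#, E, G, A#.

C#, E, G, A#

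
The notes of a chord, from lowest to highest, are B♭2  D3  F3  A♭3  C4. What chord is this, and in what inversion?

Bb dominant ninth, root position

Reducing to letter names: Bb, D, F, Ab, C. These stack in thirds as Bb–D–F–Ab–C — a Bb dominant ninth chord.
The lowest note is Bb, the root of the chord, so this is root position.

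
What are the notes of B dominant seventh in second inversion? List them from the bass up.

The chord tones are B–D#–F#–A. With the fifth (F#) lowest for second inversion: F#, A, B, D#.

F#, A, B, D#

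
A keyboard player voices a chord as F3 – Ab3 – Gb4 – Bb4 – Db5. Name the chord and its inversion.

The pitch classes F, Ab, Gb, Bb, Db arrange in thirds as Gb–Bb–Db–F–Ab: a Gb major ninth chord.
F is the seventh of Gb major ninth; seventh in the bass means third inversion.

Gb major ninth, third inversion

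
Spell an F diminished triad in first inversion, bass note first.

Ab, Cb, F

F diminished is F–Ab–Cb. First inversion puts the third (Ab) in the bass, with the remaining tones above: Ab, Cb, F.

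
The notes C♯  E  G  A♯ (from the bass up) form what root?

A#

Reordering C#, E, G, A# into stacked thirds gives A#–C#–E–G; the bottom of that stack, A#, is the root.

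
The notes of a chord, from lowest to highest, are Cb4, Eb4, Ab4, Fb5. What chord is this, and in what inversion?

Reducing to letter names: Cb, Eb, Ab, Fb. These stack in thirds as Fb–Ab–Cb–Eb — an Fb major seventh chord.
Cb is the fifth of Fb major seventh; fifth in the bass means second inversion (figured bass 4/3).

Fb major seventh, second inversion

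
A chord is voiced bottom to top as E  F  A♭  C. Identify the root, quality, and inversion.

F minor-major seventh, third inversion

The pitch classes E, F, Ab, C arrange in thirds as F–Ab–C–E: an F minor-major seventh chord.
E is the seventh of F minor-major seventh; seventh in the bass means third inversion (figured bass 4/2).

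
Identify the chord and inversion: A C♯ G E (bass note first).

Reducing to letter names: A, C#, G, E. These stack in thirds as A–C#–E–G — an A dominant seventh chord.
A is the root of A dominant seventh; root in the bass means root position (figured bass 7).

A dominant seventh, root position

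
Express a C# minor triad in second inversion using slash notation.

C#m/G#

Second inversion of C# minor has the fifth (G#) in the bass. As a slash chord: C#m/G#.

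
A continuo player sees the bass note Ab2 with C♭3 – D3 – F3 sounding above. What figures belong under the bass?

The notes Ab, Cb, D, F stack in thirds as D–F–Ab–Cb — a D diminished seventh chord. The bass Ab is the fifth, so this is second inversion: figured 4/3.

4/3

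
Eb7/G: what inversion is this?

Eb7/G means Eb dominant seventh with G in the bass. G is the third of Eb dominant seventh (Eb–G–Bb–Db), so this is first inversion.

first inversion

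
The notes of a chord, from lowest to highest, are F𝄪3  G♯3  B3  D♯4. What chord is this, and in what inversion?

G# minor-major seventh, third inversion

The distinct note names are F##, G#, B, D#. Stacked in thirds they read G#–B–D#–F##, which is a minor-major seventh chord on G#.
The lowest note is F##, the seventh of the chord, so this is third inversion (figured bass 4/2).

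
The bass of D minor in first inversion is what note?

In first inversion the third is lowest. For D minor (D–F–A) that is F.

F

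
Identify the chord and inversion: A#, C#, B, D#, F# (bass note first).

Reducing to letter names: A#, C#, B, D#, F#. These stack in thirds as B–D#–F#–A#–C# — a B major ninth chord.
A# is the seventh of B major ninth; seventh in the bass means third inversion.

B major ninth, third inversion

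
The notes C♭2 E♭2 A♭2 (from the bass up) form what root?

Ab

Reordering Cb, Eb, Ab into stacked thirds gives Ab–Cb–Eb; the bottom of that stack, Ab, is the root.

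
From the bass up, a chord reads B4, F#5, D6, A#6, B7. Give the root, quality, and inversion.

The pitch classes B, F#, D, A# arrange in thirds as B–D–F#–A#: a B minor-major seventh chord.
The lowest note is B, the root of the chord, so this is root position (figured bass 7).

B minor-major seventh, root position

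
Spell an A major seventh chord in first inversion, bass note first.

C#, E, G#, A

Spelling A major seventh: A–C#–E–G#. In first inversion the third is bass, giving C#, E, G#, A from the bottom.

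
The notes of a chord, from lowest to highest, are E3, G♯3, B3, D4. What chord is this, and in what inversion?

E dominant seventh, root position

The pitch classes E, G#, B, D arrange in thirds as E–G#–B–D: an E dominant seventh chord.
E is the root of E dominant seventh; root in the bass means root position (figured bass 7).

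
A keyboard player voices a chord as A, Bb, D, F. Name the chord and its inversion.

The pitch classes A, Bb, D, F arrange in thirds as Bb–D–F–A: a Bb major seventh chord.
With the seventh (A) in the bass, the chord is in third inversion (figured bass 4/2).

Bb major seventh, third inversion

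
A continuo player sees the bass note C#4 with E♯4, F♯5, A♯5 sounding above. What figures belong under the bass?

4/3

The notes C#, E#, F#, A# stack in thirds as F#–A#–C#–E# — an F# major seventh chord. The bass C# is the fifth, so this is second inversion: figured 4/3.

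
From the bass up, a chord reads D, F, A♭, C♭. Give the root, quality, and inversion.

D diminished seventh, root position

The distinct note names are D, F, Ab, Cb. Stacked in thirds they read D–F–Ab–Cb, which is a diminished seventh chord on D.
D is the root of D diminished seventh; root in the bass means root position (figured bass 7).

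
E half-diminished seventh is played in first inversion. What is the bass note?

In first inversion the third is lowest. For E half-diminished seventh (E–G–Bb–D) that is G.

G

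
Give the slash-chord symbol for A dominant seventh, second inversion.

A7/E

Second inversion of A dominant seventh has the fifth (E) in the bass. As a slash chord: A7/E.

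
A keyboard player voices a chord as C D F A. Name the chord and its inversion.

D minor seventh, third inversion

Reducing to letter names: C, D, F, A. These stack in thirds as D–F–A–C — a D minor seventh chord.
With the seventh (C) in the bass, the chord is in third inversion (figured bass 4/2).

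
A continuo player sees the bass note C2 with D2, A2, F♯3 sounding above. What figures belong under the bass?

The notes C, D, A, F# stack in thirds as D–F#–A–C — a D dominant seventh chord. The bass C is the seventh, so this is third inversion: figured 4/2.

4/2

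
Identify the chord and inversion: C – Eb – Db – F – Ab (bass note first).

Db major ninth, third inversion

The distinct note names are C, Eb, Db, F, Ab. Stacked in thirds they read Db–F–Ab–C–Eb, which is a major ninth chord on Db.
C is the seventh of Db major ninth; seventh in the bass means third inversion.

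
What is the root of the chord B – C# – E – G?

Reordering B, C#, E, G into stacked thirds gives C#–E–G–B; the bottom of that stack, C#, is the root.

C#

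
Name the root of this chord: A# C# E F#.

The distinct letter names are A#, C#, E, F#. Arranged as a stack of thirds they read F#–A#–C#–E, so F# is the root (an F# dominant seventh chord).

F#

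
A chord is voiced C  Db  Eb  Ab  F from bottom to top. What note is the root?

Db

The distinct letter names are C, Db, Eb, Ab, F. Arranged as a stack of thirds they read Db–F–Ab–C–Eb, so Db is the root (a Db major ninth chord).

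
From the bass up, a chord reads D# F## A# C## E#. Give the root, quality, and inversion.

Reducing to letter names: D#, F##, A#, C##, E#. These stack in thirds as D#–F##–A#–C##–E# — a D# major ninth chord.
D# is the root of D# major ninth; root in the bass means root position.

D# major ninth, root position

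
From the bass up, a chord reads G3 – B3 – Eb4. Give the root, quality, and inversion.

Reducing to letter names: G, B, Eb. These stack in thirds as Eb–G–B — an Eb augmented triad.
G is the third of Eb augmented; third in the bass means first inversion (figured bass 6).

Eb augmented, first inversion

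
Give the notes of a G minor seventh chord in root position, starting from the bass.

Spelling G minor seventh: G–Bb–D–F. In root position the root is bass, giving G, Bb, D, F from the bottom.

G, Bb, D, F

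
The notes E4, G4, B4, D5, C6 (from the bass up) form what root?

C

Reordering E, G, B, D, C into stacked thirds gives C–E–G–B–D; the bottom of that stack, C, is the root.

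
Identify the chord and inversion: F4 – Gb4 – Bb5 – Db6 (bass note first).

The distinct note names are F, Gb, Bb, Db. Stacked in thirds they read Gb–Bb–Db–F, which is a major seventh chord on Gb.
The lowest note is F, the seventh of the chord, so this is third inversion (figured bass 4/2).

Gb major seventh, third inversion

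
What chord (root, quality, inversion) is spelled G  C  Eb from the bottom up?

The distinct note names are G, C, Eb. Stacked in thirds they read C–Eb–G, which is a minor triad on C.
G is the fifth of C minor; fifth in the bass means second inversion (figured bass 6/4).

C minor, second inversion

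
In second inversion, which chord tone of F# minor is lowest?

C#

F# minor is F#–A–C#. Second inversion places the fifth in the bass: C#.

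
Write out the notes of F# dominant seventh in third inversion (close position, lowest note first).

E, F#, A#, C#

Spelling F# dominant seventh: F#–A#–C#–E. In third inversion the seventh is bass, giving E, F#, A#, C# from the bottom.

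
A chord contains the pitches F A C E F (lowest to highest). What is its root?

The distinct letter names are F, A, C, E. Arranged as a stack of thirds they read F–A–C–E, so F is the root (an F major seventh chord).

F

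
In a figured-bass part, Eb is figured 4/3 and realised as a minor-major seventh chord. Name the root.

The figures 4/3 mean the fifth of the chord is in the bass. If Eb is the fifth of a minor-major seventh chord, the root is Ab (chord tones Ab–Cb–Eb–G).

Ab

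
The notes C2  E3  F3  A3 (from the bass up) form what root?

Reordering C, E, F, A into stacked thirds gives F–A–C–E; the bottom of that stack, F, is the root.

F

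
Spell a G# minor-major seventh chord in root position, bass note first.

The chord tones are G#–B–D#–F##. With the root (G#) lowest for root position: G#, B, D#, F##.

G#, B, D#, F##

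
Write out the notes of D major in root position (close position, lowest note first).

D, F#, A

D major is D–F#–A. Root position puts the root (D) in the bass, with the remaining tones above: D, F#, A.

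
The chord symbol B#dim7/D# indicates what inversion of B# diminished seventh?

first inversion

B#dim7/D# means B# diminished seventh with D# in the bass. D# is the third of B# diminished seventh (B#–D#–F#–A), so this is first inversion.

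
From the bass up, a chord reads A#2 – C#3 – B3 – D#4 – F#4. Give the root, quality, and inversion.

B major ninth, third inversion

The pitch classes A#, C#, B, D#, F# arrange in thirds as B–D#–F#–A#–C#: a B major ninth chord.
The lowest note is A#, the seventh of the chord, so this is third inversion.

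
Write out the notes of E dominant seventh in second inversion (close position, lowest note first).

E dominant seventh is E–G#–B–D. Second inversion puts the fifth (B) in the bass, with the remaining tones above: B, D, E, G#.

B, D, E, G#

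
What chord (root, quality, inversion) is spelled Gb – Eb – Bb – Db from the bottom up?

Reducing to letter names: Gb, Eb, Bb, Db. These stack in thirds as Eb–Gb–Bb–Db — an Eb minor seventh chord.
The lowest note is Gb, the third of the chord, so this is first inversion (figured bass 6/5).

Eb minor seventh, first inversion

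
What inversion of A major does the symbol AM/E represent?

AM/E means A major with E in the bass. E is the fifth of A major (A–C#–E), so this is second inversion.

second inversion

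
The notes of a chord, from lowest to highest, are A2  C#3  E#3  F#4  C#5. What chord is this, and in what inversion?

The pitch classes A, C#, E#, F# arrange in thirds as F#–A–C#–E#: an F# minor-major seventh chord.
The lowest note is A, the third of the chord, so this is first inversion (figured bass 6/5).

F# minor-major seventh, first inversion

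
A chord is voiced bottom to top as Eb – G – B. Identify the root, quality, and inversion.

Eb augmented, root position

Reducing to letter names: Eb, G, B. These stack in thirds as Eb–G–B — an Eb augmented triad.
The lowest note is Eb, the root of the chord, so this is root position (figured bass 5/3).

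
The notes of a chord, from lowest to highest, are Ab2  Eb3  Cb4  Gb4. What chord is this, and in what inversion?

The distinct note names are Ab, Eb, Cb, Gb. Stacked in thirds they read Ab–Cb–Eb–Gb, which is a minor seventh chord on Ab.
The lowest note is Ab, the root of the chord, so this is root position (figured bass 7).

Ab minor seventh, root position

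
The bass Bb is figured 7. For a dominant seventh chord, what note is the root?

Bb

The figures 7 mean the root of the chord is in the bass. If Bb is the root of a dominant seventh chord, the root is Bb (chord tones Bb–D–F–Ab).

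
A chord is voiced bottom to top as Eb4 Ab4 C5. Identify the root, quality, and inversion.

The pitch classes Eb, Ab, C arrange in thirds as Ab–C–Eb: an Ab major triad.
Eb is the fifth of Ab major; fifth in the bass means second inversion (figured bass 6/4).

Ab major, second inversion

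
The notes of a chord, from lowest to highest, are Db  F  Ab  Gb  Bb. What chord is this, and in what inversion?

Gb major ninth, second inversion

The distinct note names are Db, F, Ab, Gb, Bb. Stacked in thirds they read Gb–Bb–Db–F–Ab, which is a major ninth chord on Gb.
Db is the fifth of Gb major ninth; fifth in the bass means second inversion.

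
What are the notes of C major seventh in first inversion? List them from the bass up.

C major seventh is C–E–G–B. First inversion puts the third (E) in the bass, with the remaining tones above: E, G, B, C.

E, G, B, C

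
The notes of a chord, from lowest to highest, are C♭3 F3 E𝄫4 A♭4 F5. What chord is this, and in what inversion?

Reducing to letter names: Cb, F, Ebb, Ab. These stack in thirds as F–Ab–Cb–Ebb — an F diminished seventh chord.
The lowest note is Cb, the fifth of the chord, so this is second inversion (figured bass 4/3).

F diminished seventh, second inversion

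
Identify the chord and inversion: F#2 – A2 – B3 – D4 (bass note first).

Reducing to letter names: F#, A, B, D. These stack in thirds as B–D–F#–A — a B minor seventh chord.
F# is the fifth of B minor seventh; fifth in the bass means second inversion (figured bass 4/3).

B minor seventh, second inversion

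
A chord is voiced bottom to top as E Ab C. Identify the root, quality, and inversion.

Ab augmented, second inversion

The distinct note names are E, Ab, C. Stacked in thirds they read Ab–C–E, which is an augmented triad on Ab.
E is the fifth of Ab augmented; fifth in the bass means second inversion (figured bass 6/4).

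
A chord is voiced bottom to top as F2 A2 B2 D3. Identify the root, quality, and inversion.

B half-diminished seventh, second inversion

Reducing to letter names: F, A, B, D. These stack in thirds as B–D–F–A — a B half-diminished seventh chord.
F is the fifth of B half-diminished seventh; fifth in the bass means second inversion (figured bass 4/3).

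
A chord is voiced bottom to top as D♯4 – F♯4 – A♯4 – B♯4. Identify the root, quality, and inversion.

B# half-diminished seventh, first inversion

The distinct note names are D#, F#, A#, B#. Stacked in thirds they read B#–D#–F#–A#, which is a half-diminished seventh chord on B#.
The lowest note is D#, the third of the chord, so this is first inversion (figured bass 6/5).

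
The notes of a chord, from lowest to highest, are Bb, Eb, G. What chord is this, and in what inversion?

Reducing to letter names: Bb, Eb, G. These stack in thirds as Eb–G–Bb — an Eb major triad.
Bb is the fifth of Eb major; fifth in the bass means second inversion (figured bass 6/4).

Eb major, second inversion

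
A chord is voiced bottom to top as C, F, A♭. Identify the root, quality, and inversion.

The distinct note names are C, F, Ab. Stacked in thirds they read F–Ab–C, which is a minor triad on F.
C is the fifth of F minor; fifth in the bass means second inversion (figured bass 6/4).

F minor, second inversion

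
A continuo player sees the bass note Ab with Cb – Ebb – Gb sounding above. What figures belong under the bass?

The notes Ab, Cb, Ebb, Gb stack in thirds as Ab–Cb–Ebb–Gb — an Ab half-diminished seventh chord. The bass Ab is the root, so this is root position: figured 7.

7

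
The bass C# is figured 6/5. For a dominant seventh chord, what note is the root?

The figures 6/5 mean the third of the chord is in the bass. If C# is the third of a dominant seventh chord, the root is A (chord tones A–C#–E–G).

A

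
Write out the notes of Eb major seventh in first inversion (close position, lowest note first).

G, Bb, D, Eb

Eb major seventh is Eb–G–Bb–D. First inversion puts the third (G) in the bass, with the remaining tones above: G, Bb, D, Eb.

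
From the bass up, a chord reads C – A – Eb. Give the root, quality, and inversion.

A diminished, first inversion

The distinct note names are C, A, Eb. Stacked in thirds they read A–C–Eb, which is a diminished triad on A.
C is the third of A diminished; third in the bass means first inversion (figured bass 6).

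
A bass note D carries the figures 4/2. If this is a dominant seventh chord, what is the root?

The figures 4/2 mean the seventh of the chord is in the bass. If D is the seventh of a dominant seventh chord, the root is E (chord tones E–G#–B–D).

E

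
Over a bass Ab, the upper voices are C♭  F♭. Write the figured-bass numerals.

6

The notes Ab, Cb, Fb stack in thirds as Fb–Ab–Cb — an Fb major triad. The bass Ab is the third, so this is first inversion: figured 6.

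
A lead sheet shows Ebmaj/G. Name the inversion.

Ebmaj/G means Eb major with G in the bass. G is the third of Eb major (Eb–G–Bb), so this is first inversion.

first inversion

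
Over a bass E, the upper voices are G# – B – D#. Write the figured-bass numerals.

7

The notes E, G#, B, D# stack in thirds as E–G#–B–D# — an E major seventh chord. The bass E is the root, so this is root position: figured 7.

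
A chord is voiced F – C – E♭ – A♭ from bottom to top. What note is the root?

F, C, Eb, Ab are the tones of an F minor seventh chord (F–Ab–C–Eb), making F the root.

F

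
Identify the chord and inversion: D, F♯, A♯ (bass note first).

The distinct note names are D, F#, A#. Stacked in thirds they read D–F#–A#, which is an augmented triad on D.
D is the root of D augmented; root in the bass means root position (figured bass 5/3).

D augmented, root position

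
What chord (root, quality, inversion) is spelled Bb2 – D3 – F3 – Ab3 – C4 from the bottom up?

Bb dominant ninth, root position

Reducing to letter names: Bb, D, F, Ab, C. These stack in thirds as Bb–D–F–Ab–C — a Bb dominant ninth chord.
The lowest note is Bb, the root of the chord, so this is root position.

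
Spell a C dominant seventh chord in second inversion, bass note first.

G, Bb, C, E

The chord tones are C–E–G–Bb. With the fifth (G) lowest for second inversion: G, Bb, C, E.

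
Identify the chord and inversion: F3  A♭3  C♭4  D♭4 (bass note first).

The pitch classes F, Ab, Cb, Db arrange in thirds as Db–F–Ab–Cb: a Db dominant seventh chord.
F is the third of Db dominant seventh; third in the bass means first inversion (figured bass 6/5).

Db dominant seventh, first inversion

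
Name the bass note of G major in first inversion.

B

In first inversion the third is lowest. For G major (G–B–D) that is B.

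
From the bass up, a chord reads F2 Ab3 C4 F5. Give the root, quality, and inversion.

The pitch classes F, Ab, C arrange in thirds as F–Ab–C: an F minor triad.
F is the root of F minor; root in the bass means root position (figured bass 5/3).

F minor, root position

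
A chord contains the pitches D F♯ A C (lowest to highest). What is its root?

D, F#, A, C are the tones of a D dominant seventh chord (D–F#–A–C), making D the root.

D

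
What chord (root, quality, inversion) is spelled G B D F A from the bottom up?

G dominant ninth, root position

Reducing to letter names: G, B, D, F, A. These stack in thirds as G–B–D–F–A — a G dominant ninth chord.
With the root (G) in the bass, the chord is in root position.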